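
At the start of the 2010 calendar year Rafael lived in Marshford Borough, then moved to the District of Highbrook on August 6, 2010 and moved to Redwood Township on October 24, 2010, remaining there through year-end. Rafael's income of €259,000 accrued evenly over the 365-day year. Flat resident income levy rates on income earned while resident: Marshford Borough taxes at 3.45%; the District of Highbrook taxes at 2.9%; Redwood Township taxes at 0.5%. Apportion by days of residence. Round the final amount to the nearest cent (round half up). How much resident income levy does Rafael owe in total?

Marshford Borough, January 1 – August 5, 2010: 217 days → €259,000 × 3.45% × 217/365 = €5,312.3384
The District of Highbrook, August 6 – October 23, 2010: 79 days → €259,000 × 2.9% × 79/365 = €1,625.6685
Redwood Township, October 24 – December 31, 2010: 69 days → €259,000 × 0.5% × 69/365 = €244.8082
Total = €7,182.8151

€7,182.82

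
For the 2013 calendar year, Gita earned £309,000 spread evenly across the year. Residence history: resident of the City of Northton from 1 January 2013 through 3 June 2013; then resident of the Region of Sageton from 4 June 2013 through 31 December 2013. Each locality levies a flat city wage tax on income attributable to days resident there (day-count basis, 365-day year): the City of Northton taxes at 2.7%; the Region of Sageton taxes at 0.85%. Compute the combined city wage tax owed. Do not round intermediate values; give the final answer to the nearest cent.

£5,038.39

The City of Northton, 1 January – 3 June 2013: 154 days → £309,000 × 2.7% × 154/365 = £3,520.0603
The Region of Sageton, 4 June – 31 December 2013: 211 days → £309,000 × 0.85% × 211/365 = £1,518.3329
Total = £5,038.3932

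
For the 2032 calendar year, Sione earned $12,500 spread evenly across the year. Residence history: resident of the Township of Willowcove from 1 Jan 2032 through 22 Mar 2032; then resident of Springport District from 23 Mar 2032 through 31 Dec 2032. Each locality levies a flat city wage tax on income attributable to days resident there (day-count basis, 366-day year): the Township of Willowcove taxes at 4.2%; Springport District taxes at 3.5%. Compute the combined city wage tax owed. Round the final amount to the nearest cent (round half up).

$457.10

The Township of Willowcove, 1 Jan – 22 Mar 2032: 82 days → $12,500 × 4.2% × 82/366 = $117.6230
Springport District, 23 Mar – 31 Dec 2032: 284 days → $12,500 × 3.5% × 284/366 = $339.4809
Total = $457.1038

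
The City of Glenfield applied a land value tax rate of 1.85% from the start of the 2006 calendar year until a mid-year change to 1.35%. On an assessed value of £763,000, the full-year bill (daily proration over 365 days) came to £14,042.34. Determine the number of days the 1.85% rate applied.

Let d = days at the first rate; then 365 − d days at the second rate.
£763,000 × [1.85%·d + 1.35%·(365−d)] / 365 = £14,042.34
Solving gives d = 358, so the new rate took effect on December 25, 2006.

358 days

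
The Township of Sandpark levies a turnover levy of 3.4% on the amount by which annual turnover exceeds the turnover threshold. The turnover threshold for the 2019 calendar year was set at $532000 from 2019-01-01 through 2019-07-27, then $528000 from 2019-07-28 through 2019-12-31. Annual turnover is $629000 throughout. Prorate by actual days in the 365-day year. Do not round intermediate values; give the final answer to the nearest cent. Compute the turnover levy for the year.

$3356.50

2019-01-01 to 2019-07-27: 208 days, exemption $532000 → ($629000 − $532000) × 3.4% × 208/365 = $1879.4082
2019-07-28 to 2019-12-31: 157 days, exemption $528000 → ($629000 − $528000) × 3.4% × 157/365 = $1477.0904
Total = $3356.4986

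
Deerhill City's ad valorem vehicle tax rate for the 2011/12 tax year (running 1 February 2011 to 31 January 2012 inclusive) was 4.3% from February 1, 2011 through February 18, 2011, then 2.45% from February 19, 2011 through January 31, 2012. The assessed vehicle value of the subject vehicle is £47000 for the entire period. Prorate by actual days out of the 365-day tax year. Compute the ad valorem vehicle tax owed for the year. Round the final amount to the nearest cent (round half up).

February 1 – February 18, 2011: 18 days at 4.3% → £47000 × 4.3% × 18/365 = £99.6658
February 19, 2011 – January 31, 2012: 347 days at 2.45% → £47000 × 2.45% × 347/365 = £1094.7137
Total = £1194.3795

£1194.38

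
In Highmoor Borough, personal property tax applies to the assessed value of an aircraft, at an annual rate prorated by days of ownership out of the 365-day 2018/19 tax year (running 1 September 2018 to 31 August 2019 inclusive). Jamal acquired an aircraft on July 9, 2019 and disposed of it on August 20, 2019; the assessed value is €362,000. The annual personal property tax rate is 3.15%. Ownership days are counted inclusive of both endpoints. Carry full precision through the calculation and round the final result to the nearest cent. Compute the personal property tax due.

Days held (July 9 – August 20, 2019): 43 out of 365
Tax = €362,000 × 3.15% × 43/365 = €1,343.3671

€1,343.37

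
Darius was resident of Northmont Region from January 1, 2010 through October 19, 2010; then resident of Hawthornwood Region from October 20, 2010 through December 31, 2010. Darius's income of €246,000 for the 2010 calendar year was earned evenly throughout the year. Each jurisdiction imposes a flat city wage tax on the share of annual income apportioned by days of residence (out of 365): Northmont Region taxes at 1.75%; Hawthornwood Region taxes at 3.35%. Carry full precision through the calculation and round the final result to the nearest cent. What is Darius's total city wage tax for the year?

€5,092.20

Northmont Region, January 1 – October 19, 2010: 292 days → €246,000 × 1.75% × 292/365 = €3,444.0000
Hawthornwood Region, October 20 – December 31, 2010: 73 days → €246,000 × 3.35% × 73/365 = €1,648.2000
Total = €5,092.2000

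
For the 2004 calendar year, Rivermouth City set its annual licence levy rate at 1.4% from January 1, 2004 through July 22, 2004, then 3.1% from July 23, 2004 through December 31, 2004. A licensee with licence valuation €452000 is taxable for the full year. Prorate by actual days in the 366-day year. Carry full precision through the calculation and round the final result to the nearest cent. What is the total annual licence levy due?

January 1 – July 22, 2004: 204 days at 1.4% → €452000 × 1.4% × 204/366 = €3527.0820
July 23 – December 31, 2004: 162 days at 3.1% → €452000 × 3.1% × 162/366 = €6202.0328
Total = €9729.1148

€9729.11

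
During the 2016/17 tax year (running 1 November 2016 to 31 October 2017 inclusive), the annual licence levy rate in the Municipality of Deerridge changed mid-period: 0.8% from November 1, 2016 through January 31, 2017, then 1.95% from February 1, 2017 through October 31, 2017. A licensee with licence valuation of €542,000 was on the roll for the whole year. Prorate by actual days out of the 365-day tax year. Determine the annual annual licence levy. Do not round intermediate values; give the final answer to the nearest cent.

November 1, 2016 – January 31, 2017: 92 days at 0.8% → €542,000 × 0.8% × 92/365 = €1,092.9096
February 1 – October 31, 2017: 273 days at 1.95% → €542,000 × 1.95% × 273/365 = €7,905.0329
Total = €8,997.9425

€8,997.94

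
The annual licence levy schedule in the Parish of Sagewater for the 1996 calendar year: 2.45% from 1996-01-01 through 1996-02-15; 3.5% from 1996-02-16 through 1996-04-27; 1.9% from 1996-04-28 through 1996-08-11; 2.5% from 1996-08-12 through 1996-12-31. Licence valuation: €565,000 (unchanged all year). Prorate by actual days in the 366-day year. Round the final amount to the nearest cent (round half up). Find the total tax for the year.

€14,219.17

1996-01-01 to 1996-02-15: 46 days at 2.45% → €565,000 × 2.45% × 46/366 = €1,739.7678
1996-02-16 to 1996-04-27: 72 days at 3.5% → €565,000 × 3.5% × 72/366 = €3,890.1639
1996-04-28 to 1996-08-11: 106 days at 1.9% → €565,000 × 1.9% × 106/366 = €3,109.0437
1996-08-12 to 1996-12-31: 142 days at 2.5% → €565,000 × 2.5% × 142/366 = €5,480.1913
Total = €14,219.1667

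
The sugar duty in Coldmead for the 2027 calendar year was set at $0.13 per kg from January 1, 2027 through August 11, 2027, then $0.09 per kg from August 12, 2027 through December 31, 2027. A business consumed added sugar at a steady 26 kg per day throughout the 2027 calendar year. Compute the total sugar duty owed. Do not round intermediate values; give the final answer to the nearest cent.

$1,086.02

January 1 – August 11, 2027: 223 days × 26 kg/day = 5,798 kg at $0.13/kg → $753.74
August 12 – December 31, 2027: 142 days × 26 kg/day = 3,692 kg at $0.09/kg → $332.28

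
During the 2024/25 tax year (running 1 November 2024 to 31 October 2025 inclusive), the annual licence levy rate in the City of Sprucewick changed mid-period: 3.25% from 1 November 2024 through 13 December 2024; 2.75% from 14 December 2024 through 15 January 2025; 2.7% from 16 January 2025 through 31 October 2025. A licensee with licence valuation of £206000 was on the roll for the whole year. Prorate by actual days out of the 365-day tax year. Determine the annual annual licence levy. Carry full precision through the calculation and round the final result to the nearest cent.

1 November – 13 December 2024: 43 days at 3.25% → £206000 × 3.25% × 43/365 = £788.7260
14 December 2024 – 15 January 2025: 33 days at 2.75% → £206000 × 2.75% × 33/365 = £512.1781
16 January – 31 October 2025: 289 days at 2.7% → £206000 × 2.7% × 289/365 = £4403.8849
Total = £5704.7890

£5704.79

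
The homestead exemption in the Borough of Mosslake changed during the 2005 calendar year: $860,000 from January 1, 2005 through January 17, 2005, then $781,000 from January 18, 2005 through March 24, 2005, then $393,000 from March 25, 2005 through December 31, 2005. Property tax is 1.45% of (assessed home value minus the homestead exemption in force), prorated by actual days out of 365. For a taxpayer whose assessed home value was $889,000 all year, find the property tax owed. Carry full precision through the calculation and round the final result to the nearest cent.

$5,859.31

January 1 – January 17, 2005: 17 days, exemption $860,000 → ($889,000 − $860,000) × 1.45% × 17/365 = $19.5849
January 18 – March 24, 2005: 66 days, exemption $781,000 → ($889,000 − $781,000) × 1.45% × 66/365 = $283.1671
March 25 – December 31, 2005: 282 days, exemption $393,000 → ($889,000 − $393,000) × 1.45% × 282/365 = $5,556.5589
Total = $5,859.3110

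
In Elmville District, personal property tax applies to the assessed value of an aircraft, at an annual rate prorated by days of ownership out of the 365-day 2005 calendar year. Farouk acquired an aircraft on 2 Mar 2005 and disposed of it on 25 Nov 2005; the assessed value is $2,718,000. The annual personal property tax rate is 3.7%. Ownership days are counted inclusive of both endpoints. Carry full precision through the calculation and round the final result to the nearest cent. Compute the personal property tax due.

Days held (2 Mar – 25 Nov 2005): 269 out of 365
Tax = $2,718,000 × 3.7% × 269/365 = $74,115.7644

$74,115.76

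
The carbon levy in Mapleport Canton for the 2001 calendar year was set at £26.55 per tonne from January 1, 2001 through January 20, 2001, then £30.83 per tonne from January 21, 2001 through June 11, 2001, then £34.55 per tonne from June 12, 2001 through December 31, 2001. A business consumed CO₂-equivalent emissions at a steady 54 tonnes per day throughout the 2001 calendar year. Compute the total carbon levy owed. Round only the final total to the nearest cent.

£643815.54

January 1 – January 20, 2001: 20 days × 54 tonnes/day = 1,080 tonnes at £26.55/tonne → £28674.00
January 21 – June 11, 2001: 142 days × 54 tonnes/day = 7,668 tonnes at £30.83/tonne → £236404.44
June 12 – December 31, 2001: 203 days × 54 tonnes/day = 10,962 tonnes at £34.55/tonne → £378737.10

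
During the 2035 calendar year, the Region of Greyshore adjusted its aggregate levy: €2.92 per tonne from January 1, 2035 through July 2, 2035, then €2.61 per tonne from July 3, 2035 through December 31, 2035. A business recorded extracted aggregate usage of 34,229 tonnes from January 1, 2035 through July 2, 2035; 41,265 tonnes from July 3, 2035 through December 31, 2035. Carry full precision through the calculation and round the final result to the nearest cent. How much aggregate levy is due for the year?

January 1 – July 2, 2035: 34,229 tonnes at €2.92/tonne → €99,948.68
July 3 – December 31, 2035: 41,265 tonnes at €2.61/tonne → €107,701.65

€207,650.33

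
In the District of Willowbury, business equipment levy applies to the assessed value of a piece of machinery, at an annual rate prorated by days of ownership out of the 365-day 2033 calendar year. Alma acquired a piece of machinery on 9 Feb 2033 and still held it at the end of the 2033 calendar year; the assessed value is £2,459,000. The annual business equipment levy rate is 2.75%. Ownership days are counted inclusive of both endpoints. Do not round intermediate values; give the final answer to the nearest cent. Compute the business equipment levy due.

£60,397.08

Days held (9 Feb – 31 Dec 2033): 326 out of 365
Tax = £2,459,000 × 2.75% × 326/365 = £60,397.0822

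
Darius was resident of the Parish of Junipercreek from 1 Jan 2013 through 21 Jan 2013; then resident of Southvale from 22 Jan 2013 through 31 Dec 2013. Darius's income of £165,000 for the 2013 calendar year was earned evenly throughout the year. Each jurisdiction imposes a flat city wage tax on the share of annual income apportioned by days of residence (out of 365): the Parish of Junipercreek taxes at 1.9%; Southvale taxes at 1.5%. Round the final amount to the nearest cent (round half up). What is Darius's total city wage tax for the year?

The Parish of Junipercreek, 1 Jan – 21 Jan 2013: 21 days → £165,000 × 1.9% × 21/365 = £180.3699
Southvale, 22 Jan – 31 Dec 2013: 344 days → £165,000 × 1.5% × 344/365 = £2,332.6027
Total = £2,512.9726

£2,512.97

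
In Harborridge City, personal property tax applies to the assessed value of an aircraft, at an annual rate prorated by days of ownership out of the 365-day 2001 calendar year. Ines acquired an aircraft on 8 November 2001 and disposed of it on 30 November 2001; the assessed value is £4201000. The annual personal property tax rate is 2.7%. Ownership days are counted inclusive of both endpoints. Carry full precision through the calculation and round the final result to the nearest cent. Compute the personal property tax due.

£7147.45

Days held (8 November – 30 November 2001): 23 out of 365
Tax = £4201000 × 2.7% × 23/365 = £7147.4548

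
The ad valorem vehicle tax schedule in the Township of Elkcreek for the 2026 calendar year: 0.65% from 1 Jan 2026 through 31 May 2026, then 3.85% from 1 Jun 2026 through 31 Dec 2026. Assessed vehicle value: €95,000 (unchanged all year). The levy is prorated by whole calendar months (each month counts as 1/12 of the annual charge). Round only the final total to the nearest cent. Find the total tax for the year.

1 Jan – 31 May 2026: 5 months at 0.65% → €95,000 × 0.65% × 5/12 = €257.2917
1 Jun – 31 Dec 2026: 7 months at 3.85% → €95,000 × 3.85% × 7/12 = €2,133.5417
Total = €2,390.8333

€2,390.83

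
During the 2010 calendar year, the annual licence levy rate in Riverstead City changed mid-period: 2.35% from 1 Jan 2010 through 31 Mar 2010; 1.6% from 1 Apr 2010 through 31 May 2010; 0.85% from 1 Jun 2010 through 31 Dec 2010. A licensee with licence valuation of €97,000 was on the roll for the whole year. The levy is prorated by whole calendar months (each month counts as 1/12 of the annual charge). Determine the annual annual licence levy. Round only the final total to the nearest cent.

1 Jan – 31 Mar 2010: 3 months at 2.35% → €97,000 × 2.35% × 3/12 = €569.8750
1 Apr – 31 May 2010: 2 months at 1.6% → €97,000 × 1.6% × 2/12 = €258.6667
1 Jun – 31 Dec 2010: 7 months at 0.85% → €97,000 × 0.85% × 7/12 = €480.9583
Total = €1,309.5000

€1,309.50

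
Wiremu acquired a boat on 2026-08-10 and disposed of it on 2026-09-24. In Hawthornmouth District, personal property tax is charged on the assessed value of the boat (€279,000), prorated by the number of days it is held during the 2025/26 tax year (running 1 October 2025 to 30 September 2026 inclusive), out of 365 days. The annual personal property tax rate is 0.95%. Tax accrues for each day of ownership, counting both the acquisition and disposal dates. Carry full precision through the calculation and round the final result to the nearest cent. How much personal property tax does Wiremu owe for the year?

€334.04

Days held (2026-08-10 to 2026-09-24): 46 out of 365
Tax = €279,000 × 0.95% × 46/365 = €334.0356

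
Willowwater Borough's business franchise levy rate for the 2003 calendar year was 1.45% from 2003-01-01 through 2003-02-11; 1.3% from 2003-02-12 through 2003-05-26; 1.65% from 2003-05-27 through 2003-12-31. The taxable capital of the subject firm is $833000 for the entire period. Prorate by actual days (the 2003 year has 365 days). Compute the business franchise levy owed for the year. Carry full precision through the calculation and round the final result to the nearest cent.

2003-01-01 to 2003-02-11: 42 days at 1.45% → $833000 × 1.45% × 42/365 = $1389.8548
2003-02-12 to 2003-05-26: 104 days at 1.3% → $833000 × 1.3% × 104/365 = $3085.5233
2003-05-27 to 2003-12-31: 219 days at 1.65% → $833000 × 1.65% × 219/365 = $8246.7000
Total = $12722.0781

$12722.08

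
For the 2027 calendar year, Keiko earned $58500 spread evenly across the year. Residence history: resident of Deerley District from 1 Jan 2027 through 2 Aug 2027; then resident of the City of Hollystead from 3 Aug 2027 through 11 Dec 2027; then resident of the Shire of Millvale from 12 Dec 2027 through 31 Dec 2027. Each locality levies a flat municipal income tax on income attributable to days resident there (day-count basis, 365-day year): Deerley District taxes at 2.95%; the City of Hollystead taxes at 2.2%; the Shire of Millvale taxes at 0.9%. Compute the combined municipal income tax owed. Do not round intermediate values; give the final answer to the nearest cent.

$1502.57

Deerley District, 1 Jan – 2 Aug 2027: 214 days → $58500 × 2.95% × 214/365 = $1011.8096
The City of Hollystead, 3 Aug – 11 Dec 2027: 131 days → $58500 × 2.2% × 131/365 = $461.9096
The Shire of Millvale, 12 Dec – 31 Dec 2027: 20 days → $58500 × 0.9% × 20/365 = $28.8493
Total = $1502.5685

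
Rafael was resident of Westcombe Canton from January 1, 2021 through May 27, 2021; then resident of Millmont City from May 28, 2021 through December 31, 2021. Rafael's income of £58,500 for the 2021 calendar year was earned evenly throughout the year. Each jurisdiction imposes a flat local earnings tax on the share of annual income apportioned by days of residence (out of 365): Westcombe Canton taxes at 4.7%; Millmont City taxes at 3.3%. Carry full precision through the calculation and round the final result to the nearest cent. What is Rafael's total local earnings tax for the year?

Westcombe Canton, January 1 – May 27, 2021: 147 days → £58,500 × 4.7% × 147/365 = £1,107.3329
Millmont City, May 28 – December 31, 2021: 218 days → £58,500 × 3.3% × 218/365 = £1,153.0110
Total = £2,260.3438

£2,260.34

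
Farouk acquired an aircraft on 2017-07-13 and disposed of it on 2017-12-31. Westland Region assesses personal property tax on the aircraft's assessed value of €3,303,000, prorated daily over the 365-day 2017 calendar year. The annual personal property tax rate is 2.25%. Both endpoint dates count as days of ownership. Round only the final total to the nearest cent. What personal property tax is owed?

€35,020.85

Days held (2017-07-13 to 2017-12-31): 172 out of 365
Tax = €3,303,000 × 2.25% × 172/365 = €35,020.8493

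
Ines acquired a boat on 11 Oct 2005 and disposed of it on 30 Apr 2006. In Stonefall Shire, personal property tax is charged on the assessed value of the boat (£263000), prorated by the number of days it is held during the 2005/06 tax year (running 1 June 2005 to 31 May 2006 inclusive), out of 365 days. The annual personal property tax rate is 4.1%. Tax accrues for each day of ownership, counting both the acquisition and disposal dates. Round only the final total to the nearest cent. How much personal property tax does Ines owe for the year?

Days held (11 Oct 2005 – 30 Apr 2006): 202 out of 365
Tax = £263000 × 4.1% × 202/365 = £5967.5781

£5967.58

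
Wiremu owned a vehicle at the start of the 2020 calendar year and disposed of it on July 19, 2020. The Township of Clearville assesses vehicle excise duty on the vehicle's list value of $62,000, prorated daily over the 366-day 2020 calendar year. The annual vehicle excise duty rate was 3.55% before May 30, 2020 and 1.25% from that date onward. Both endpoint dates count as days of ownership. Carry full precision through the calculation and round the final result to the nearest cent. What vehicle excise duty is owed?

$1,010.04

January 1 – May 29, 2020: 150 days at 3.55% → $62,000 × 3.55% × 150/366 = $902.0492
May 30 – July 19, 2020: 51 days at 1.25% → $62,000 × 1.25% × 51/366 = $107.9918
Total = $1,010.0410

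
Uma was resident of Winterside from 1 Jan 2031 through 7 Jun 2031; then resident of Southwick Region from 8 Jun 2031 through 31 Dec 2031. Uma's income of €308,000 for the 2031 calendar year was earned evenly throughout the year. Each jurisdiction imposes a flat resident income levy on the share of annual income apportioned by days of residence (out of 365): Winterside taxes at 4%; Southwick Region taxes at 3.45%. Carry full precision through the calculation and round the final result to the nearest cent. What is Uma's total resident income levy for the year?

Winterside, 1 Jan – 7 Jun 2031: 158 days → €308,000 × 4% × 158/365 = €5,333.0411
Southwick Region, 8 Jun – 31 Dec 2031: 207 days → €308,000 × 3.45% × 207/365 = €6,026.2521
Total = €11,359.2932

€11,359.29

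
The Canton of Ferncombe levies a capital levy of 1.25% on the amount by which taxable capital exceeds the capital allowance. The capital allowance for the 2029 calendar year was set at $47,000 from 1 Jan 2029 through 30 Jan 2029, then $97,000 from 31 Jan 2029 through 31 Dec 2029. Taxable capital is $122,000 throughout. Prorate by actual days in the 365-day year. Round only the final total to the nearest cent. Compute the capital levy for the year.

$363.87

1 Jan – 30 Jan 2029: 30 days, exemption $47,000 → ($122,000 − $47,000) × 1.25% × 30/365 = $77.0548
31 Jan – 31 Dec 2029: 335 days, exemption $97,000 → ($122,000 − $97,000) × 1.25% × 335/365 = $286.8151
Total = $363.8699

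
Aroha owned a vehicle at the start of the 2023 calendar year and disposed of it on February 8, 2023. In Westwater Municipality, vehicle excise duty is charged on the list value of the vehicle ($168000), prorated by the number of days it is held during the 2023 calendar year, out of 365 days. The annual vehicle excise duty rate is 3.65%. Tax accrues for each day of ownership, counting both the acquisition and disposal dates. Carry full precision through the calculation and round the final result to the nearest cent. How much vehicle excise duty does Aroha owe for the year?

Days held (January 1 – February 8, 2023): 39 out of 365
Tax = $168000 × 3.65% × 39/365 = $655.2000

$655.20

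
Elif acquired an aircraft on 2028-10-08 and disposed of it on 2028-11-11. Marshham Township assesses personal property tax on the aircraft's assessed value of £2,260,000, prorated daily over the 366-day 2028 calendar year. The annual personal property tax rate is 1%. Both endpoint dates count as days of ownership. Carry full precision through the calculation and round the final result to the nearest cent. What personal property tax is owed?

Days held (2028-10-08 to 2028-11-11): 35 out of 366
Tax = £2,260,000 × 1% × 35/366 = £2,161.2022

£2,161.20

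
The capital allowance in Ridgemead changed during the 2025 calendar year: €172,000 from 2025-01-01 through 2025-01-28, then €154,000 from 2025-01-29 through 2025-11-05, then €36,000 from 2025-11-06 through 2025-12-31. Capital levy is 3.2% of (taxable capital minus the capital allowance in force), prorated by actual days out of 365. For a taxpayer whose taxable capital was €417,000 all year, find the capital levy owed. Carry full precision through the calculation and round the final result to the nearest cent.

2025-01-01 to 2025-01-28: 28 days, exemption €172,000 → (€417,000 − €172,000) × 3.2% × 28/365 = €601.4247
2025-01-29 to 2025-11-05: 281 days, exemption €154,000 → (€417,000 − €154,000) × 3.2% × 281/365 = €6,479.1671
2025-11-06 to 2025-12-31: 56 days, exemption €36,000 → (€417,000 − €36,000) × 3.2% × 56/365 = €1,870.5534
Total = €8,951.1452

€8,951.15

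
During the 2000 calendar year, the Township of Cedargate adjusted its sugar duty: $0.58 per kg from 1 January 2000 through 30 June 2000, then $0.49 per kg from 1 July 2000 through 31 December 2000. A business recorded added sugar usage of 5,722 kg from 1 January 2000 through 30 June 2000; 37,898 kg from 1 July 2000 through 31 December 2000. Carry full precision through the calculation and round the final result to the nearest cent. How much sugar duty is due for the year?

$21,888.78

1 January – 30 June 2000: 5,722 kg at $0.58/kg → $3,318.76
1 July – 31 December 2000: 37,898 kg at $0.49/kg → $18,570.02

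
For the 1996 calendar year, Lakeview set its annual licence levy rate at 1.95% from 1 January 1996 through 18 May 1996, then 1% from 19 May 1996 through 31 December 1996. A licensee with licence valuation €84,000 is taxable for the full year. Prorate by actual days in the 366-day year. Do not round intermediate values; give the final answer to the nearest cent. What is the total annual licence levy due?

1 January – 18 May 1996: 139 days at 1.95% → €84,000 × 1.95% × 139/366 = €622.0820
19 May – 31 December 1996: 227 days at 1% → €84,000 × 1% × 227/366 = €520.9836
Total = €1,143.0656

€1,143.07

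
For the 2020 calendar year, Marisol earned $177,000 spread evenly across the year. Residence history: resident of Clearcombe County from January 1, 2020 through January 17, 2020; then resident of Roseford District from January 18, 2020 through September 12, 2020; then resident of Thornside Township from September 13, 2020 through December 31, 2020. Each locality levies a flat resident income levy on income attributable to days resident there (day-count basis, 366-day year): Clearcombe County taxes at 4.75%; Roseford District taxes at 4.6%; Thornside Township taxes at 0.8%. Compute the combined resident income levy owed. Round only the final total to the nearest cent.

Clearcombe County, January 1 – January 17, 2020: 17 days → $177,000 × 4.75% × 17/366 = $390.5123
Roseford District, January 18 – September 12, 2020: 239 days → $177,000 × 4.6% × 239/366 = $5,316.7705
Thornside Township, September 13 – December 31, 2020: 110 days → $177,000 × 0.8% × 110/366 = $425.5738
Total = $6,132.8566

$6,132.86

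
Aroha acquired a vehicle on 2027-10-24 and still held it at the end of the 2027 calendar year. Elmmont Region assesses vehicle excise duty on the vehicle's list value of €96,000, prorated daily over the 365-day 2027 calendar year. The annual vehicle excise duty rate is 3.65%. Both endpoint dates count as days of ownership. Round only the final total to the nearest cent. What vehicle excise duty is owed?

€662.40

Days held (2027-10-24 to 2027-12-31): 69 out of 365
Tax = €96,000 × 3.65% × 69/365 = €662.4000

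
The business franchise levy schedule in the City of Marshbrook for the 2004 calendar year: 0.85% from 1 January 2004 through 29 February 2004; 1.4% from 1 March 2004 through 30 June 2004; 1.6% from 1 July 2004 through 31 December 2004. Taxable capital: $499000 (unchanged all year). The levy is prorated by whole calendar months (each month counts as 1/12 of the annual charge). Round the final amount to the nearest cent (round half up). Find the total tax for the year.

$7027.58

1 January – 29 February 2004: 2 months at 0.85% → $499000 × 0.85% × 2/12 = $706.9167
1 March – 30 June 2004: 4 months at 1.4% → $499000 × 1.4% × 4/12 = $2328.6667
1 July – 31 December 2004: 6 months at 1.6% → $499000 × 1.6% × 6/12 = $3992.0000
Total = $7027.5833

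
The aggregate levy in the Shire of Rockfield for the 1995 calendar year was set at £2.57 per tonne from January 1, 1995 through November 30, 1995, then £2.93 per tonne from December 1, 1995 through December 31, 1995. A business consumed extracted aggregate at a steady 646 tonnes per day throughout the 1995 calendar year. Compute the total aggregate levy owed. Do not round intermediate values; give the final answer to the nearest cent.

January 1 – November 30, 1995: 334 days × 646 tonnes/day = 215,764 tonnes at £2.57/tonne → £554,513.48
December 1 – December 31, 1995: 31 days × 646 tonnes/day = 20,026 tonnes at £2.93/tonne → £58,676.18

£613,189.66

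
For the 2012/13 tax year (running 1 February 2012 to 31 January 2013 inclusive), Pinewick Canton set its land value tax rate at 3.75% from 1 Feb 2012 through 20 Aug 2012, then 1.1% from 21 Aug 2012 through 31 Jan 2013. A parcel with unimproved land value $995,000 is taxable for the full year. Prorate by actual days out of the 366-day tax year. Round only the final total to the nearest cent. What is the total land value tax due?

1 Feb – 20 Aug 2012: 202 days at 3.75% → $995,000 × 3.75% × 202/366 = $20,593.2377
21 Aug 2012 – 31 Jan 2013: 164 days at 1.1% → $995,000 × 1.1% × 164/366 = $4,904.3169
Total = $25,497.5546

$25,497.55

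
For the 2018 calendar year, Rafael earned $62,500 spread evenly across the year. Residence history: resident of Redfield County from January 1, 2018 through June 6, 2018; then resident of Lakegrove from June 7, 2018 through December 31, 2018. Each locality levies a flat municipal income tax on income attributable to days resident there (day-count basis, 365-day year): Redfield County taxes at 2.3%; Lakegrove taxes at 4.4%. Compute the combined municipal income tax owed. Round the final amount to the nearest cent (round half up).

Redfield County, January 1 – June 6, 2018: 157 days → $62,500 × 2.3% × 157/365 = $618.3219
Lakegrove, June 7 – December 31, 2018: 208 days → $62,500 × 4.4% × 208/365 = $1,567.1233
Total = $2,185.4452

$2,185.45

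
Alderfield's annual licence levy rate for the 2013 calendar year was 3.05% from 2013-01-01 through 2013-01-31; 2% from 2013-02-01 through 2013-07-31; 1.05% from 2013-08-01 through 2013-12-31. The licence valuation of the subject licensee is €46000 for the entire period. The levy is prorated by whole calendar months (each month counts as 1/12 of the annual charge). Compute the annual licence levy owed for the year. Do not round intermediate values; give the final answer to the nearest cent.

2013-01-01 to 2013-01-31: 1 month at 3.05% → €46000 × 3.05% × 1/12 = €116.9167
2013-02-01 to 2013-07-31: 6 months at 2% → €46000 × 2% × 6/12 = €460.0000
2013-08-01 to 2013-12-31: 5 months at 1.05% → €46000 × 1.05% × 5/12 = €201.2500
Total = €778.1667

€778.17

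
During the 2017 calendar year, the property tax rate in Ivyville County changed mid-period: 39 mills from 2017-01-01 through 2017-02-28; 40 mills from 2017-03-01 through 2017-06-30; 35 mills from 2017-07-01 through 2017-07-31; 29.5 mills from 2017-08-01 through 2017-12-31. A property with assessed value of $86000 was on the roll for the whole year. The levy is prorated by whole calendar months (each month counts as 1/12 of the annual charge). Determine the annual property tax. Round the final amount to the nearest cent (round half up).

2017-01-01 to 2017-02-28: 2 months at 39 mills → $86000 × 3.9% × 2/12 = $559.0000
2017-03-01 to 2017-06-30: 4 months at 40 mills → $86000 × 4% × 4/12 = $1146.6667
2017-07-01 to 2017-07-31: 1 month at 35 mills → $86000 × 3.5% × 1/12 = $250.8333
2017-08-01 to 2017-12-31: 5 months at 29.5 mills → $86000 × 2.95% × 5/12 = $1057.0833
Total = $3013.5833

$3013.58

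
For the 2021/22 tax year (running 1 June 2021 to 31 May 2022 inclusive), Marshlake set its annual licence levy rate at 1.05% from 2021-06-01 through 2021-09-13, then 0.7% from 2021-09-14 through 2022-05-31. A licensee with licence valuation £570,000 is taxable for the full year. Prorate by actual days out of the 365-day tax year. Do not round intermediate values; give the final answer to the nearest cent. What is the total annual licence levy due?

£4,563.90

2021-06-01 to 2021-09-13: 105 days at 1.05% → £570,000 × 1.05% × 105/365 = £1,721.7123
2021-09-14 to 2022-05-31: 260 days at 0.7% → £570,000 × 0.7% × 260/365 = £2,842.1918
Total = £4,563.9041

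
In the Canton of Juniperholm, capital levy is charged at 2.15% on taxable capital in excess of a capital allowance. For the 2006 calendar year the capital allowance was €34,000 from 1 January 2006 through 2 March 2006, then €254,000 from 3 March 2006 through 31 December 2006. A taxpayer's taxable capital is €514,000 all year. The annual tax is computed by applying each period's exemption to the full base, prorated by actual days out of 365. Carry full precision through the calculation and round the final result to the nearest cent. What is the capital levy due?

€6,380.49

1 January – 2 March 2006: 61 days, exemption €34,000 → (€514,000 − €34,000) × 2.15% × 61/365 = €1,724.7123
3 March – 31 December 2006: 304 days, exemption €254,000 → (€514,000 − €254,000) × 2.15% × 304/365 = €4,655.7808
Total = €6,380.4932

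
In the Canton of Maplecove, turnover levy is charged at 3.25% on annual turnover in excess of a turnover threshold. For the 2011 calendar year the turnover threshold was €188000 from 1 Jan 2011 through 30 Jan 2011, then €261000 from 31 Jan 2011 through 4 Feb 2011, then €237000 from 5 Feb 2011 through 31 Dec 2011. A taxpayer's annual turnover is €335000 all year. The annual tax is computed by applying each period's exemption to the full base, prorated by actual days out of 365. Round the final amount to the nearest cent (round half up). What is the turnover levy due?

€3305.21

1 Jan – 30 Jan 2011: 30 days, exemption €188000 → (€335000 − €188000) × 3.25% × 30/365 = €392.6712
31 Jan – 4 Feb 2011: 5 days, exemption €261000 → (€335000 − €261000) × 3.25% × 5/365 = €32.9452
5 Feb – 31 Dec 2011: 330 days, exemption €237000 → (€335000 − €237000) × 3.25% × 330/365 = €2879.5890
Total = €3305.2055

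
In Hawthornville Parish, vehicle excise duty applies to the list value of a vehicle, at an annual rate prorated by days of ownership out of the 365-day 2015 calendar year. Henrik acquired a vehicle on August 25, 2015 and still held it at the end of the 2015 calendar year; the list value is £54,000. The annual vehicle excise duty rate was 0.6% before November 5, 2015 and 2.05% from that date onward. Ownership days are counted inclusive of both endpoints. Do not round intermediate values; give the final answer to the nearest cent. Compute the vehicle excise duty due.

August 25 – November 4, 2015: 72 days at 0.6% → £54,000 × 0.6% × 72/365 = £63.9123
November 5 – December 31, 2015: 57 days at 2.05% → £54,000 × 2.05% × 57/365 = £172.8740
Total = £236.7863

£236.79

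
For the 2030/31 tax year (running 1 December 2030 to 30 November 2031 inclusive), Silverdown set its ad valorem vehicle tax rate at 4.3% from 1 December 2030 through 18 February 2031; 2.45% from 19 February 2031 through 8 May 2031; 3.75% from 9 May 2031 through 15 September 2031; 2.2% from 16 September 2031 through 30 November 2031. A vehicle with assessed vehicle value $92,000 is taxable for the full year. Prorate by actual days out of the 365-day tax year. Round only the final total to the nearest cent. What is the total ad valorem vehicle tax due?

$3,005.12

1 December 2030 – 18 February 2031: 80 days at 4.3% → $92,000 × 4.3% × 80/365 = $867.0685
19 February – 8 May 2031: 79 days at 2.45% → $92,000 × 2.45% × 79/365 = $487.8521
9 May – 15 September 2031: 130 days at 3.75% → $92,000 × 3.75% × 130/365 = $1,228.7671
16 September – 30 November 2031: 76 days at 2.2% → $92,000 × 2.2% × 76/365 = $421.4356
Total = $3,005.1233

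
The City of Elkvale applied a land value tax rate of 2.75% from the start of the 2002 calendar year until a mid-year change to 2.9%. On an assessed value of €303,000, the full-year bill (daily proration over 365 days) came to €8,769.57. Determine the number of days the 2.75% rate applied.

14 days

Let d = days at the first rate; then 365 − d days at the second rate.
€303,000 × [2.75%·d + 2.9%·(365−d)] / 365 = €8,769.57
Solving gives d = 14, so the new rate took effect on January 15, 2002.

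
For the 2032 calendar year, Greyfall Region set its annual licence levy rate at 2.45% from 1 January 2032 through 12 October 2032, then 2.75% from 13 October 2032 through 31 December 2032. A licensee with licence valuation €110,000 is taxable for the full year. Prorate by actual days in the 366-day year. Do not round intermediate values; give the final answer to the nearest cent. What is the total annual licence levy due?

€2,767.13

1 January – 12 October 2032: 286 days at 2.45% → €110,000 × 2.45% × 286/366 = €2,105.9290
13 October – 31 December 2032: 80 days at 2.75% → €110,000 × 2.75% × 80/366 = €661.2022
Total = €2,767.1311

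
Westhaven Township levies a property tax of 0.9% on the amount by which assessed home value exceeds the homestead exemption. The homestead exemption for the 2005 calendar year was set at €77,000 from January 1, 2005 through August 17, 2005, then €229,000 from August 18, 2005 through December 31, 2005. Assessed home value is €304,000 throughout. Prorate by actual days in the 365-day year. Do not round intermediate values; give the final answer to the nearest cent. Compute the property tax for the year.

€1,533.28

January 1 – August 17, 2005: 229 days, exemption €77,000 → (€304,000 − €77,000) × 0.9% × 229/365 = €1,281.7726
August 18 – December 31, 2005: 136 days, exemption €229,000 → (€304,000 − €229,000) × 0.9% × 136/365 = €251.5068
Total = €1,533.2795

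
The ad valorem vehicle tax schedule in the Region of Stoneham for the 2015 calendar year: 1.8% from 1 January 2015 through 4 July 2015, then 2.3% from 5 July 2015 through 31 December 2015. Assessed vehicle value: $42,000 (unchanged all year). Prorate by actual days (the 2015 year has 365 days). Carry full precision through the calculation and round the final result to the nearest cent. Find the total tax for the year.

$859.56

1 January – 4 July 2015: 185 days at 1.8% → $42,000 × 1.8% × 185/365 = $383.1781
5 July – 31 December 2015: 180 days at 2.3% → $42,000 × 2.3% × 180/365 = $476.3836
Total = $859.5616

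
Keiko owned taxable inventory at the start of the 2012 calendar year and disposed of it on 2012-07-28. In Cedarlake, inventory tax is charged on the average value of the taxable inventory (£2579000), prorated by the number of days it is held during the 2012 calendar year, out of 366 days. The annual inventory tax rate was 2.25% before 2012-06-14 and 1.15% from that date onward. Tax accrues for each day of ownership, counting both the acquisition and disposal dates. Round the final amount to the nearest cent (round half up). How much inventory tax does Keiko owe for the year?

2012-01-01 to 2012-06-13: 165 days at 2.25% → £2579000 × 2.25% × 165/366 = £26159.9385
2012-06-14 to 2012-07-28: 45 days at 1.15% → £2579000 × 1.15% × 45/366 = £3646.5369
Total = £29806.4754

£29806.48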